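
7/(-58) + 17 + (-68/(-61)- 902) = -3127613/3538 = -884.01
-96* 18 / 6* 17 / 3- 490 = -2122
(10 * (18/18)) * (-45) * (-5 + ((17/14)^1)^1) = 11925/7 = 1703.57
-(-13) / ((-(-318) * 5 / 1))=13 / 1590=0.01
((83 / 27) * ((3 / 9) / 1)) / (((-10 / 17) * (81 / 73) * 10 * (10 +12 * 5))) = -103003 / 45927000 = -0.00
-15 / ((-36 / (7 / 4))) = 35 / 48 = 0.73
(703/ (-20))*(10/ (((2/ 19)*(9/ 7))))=-2597.19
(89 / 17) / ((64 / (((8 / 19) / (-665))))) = -89 / 1718360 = -0.00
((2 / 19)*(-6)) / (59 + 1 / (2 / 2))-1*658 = -62511 / 95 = -658.01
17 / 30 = 0.57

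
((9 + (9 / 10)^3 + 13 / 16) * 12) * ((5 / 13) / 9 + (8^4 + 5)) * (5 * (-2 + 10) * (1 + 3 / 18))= 70812610582 / 2925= 24209439.52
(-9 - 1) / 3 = -10 / 3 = -3.33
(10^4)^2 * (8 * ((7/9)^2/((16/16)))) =39200000000/81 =483950617.28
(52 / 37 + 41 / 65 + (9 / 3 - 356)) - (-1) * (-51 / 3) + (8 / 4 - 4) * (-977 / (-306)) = -137747494 / 367965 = -374.35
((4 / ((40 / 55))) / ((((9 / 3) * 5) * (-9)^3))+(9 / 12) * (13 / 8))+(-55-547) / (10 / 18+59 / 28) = -52798223761 / 234796320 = -224.87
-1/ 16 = -0.06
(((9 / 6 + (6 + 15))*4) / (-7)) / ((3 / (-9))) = 270 / 7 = 38.57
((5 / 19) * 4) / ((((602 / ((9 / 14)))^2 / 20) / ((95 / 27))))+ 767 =3405057758 / 4439449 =767.00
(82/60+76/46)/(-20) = -2083/13800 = -0.15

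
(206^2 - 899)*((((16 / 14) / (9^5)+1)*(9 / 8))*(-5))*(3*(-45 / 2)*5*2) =2146170060875 / 13608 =157713849.27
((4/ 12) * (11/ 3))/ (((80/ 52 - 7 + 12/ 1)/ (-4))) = -572/ 765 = -0.75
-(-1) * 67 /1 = 67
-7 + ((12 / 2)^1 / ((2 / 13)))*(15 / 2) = 285.50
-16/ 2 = -8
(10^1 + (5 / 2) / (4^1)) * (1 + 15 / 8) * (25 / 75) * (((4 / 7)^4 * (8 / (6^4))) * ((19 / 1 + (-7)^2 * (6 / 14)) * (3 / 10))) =15640 / 194481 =0.08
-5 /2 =-2.50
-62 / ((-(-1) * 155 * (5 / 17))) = -1.36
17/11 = 1.55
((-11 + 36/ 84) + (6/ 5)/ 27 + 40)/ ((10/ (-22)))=-102124/ 1575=-64.84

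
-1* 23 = -23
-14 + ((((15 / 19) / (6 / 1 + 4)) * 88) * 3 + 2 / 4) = 279 / 38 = 7.34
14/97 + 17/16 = 1873/1552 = 1.21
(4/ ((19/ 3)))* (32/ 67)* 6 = 2304/ 1273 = 1.81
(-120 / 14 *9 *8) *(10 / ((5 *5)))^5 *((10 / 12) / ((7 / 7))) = -4608 / 875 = -5.27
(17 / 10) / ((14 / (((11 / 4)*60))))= 561 / 28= 20.04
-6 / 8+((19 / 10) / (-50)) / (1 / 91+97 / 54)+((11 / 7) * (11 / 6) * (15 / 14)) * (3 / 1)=923556783 / 108792250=8.49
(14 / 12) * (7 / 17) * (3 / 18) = 49 / 612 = 0.08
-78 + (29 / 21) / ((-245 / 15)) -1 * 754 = -832.08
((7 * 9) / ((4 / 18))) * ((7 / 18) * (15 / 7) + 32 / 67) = 99603 / 268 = 371.65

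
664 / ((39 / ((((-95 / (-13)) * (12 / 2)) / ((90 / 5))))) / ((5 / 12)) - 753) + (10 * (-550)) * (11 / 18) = -3423461450 / 1018269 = -3362.04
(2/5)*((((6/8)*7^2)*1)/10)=147/100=1.47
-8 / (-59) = 8 / 59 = 0.14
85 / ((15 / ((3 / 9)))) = 17 / 9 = 1.89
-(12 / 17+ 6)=-114 / 17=-6.71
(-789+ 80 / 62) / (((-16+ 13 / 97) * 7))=2368643 / 333963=7.09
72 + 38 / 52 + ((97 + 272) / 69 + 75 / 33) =528551 / 6578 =80.35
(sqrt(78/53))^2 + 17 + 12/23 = 23153/1219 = 18.99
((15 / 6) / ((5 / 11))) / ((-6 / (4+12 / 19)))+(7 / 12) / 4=-3739 / 912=-4.10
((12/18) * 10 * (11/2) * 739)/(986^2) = 0.03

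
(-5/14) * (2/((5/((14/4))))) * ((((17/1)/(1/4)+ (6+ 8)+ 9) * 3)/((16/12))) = -819/8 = -102.38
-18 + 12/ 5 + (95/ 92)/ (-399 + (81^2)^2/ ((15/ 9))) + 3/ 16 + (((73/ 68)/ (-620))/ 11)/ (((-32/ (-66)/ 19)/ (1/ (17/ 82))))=-32873251684360741/ 2128785878686080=-15.44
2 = 2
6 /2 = 3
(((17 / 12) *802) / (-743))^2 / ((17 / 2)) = 0.28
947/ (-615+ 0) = -1.54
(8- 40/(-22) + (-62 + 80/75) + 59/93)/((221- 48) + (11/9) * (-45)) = -258209/603570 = -0.43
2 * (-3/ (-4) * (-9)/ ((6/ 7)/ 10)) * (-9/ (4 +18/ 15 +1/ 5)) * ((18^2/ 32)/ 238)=6075/ 544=11.17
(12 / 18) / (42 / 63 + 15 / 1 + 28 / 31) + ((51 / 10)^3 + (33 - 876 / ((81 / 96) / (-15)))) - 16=72687542573 / 4623000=15723.02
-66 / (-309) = 22 / 103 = 0.21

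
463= 463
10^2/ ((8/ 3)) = 75/ 2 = 37.50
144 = 144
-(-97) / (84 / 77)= 1067 / 12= 88.92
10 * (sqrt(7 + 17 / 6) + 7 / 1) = 101.36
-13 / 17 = -0.76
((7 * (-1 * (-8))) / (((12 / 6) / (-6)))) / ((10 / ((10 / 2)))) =-84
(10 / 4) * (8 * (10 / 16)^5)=1.91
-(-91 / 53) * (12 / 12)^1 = 91 / 53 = 1.72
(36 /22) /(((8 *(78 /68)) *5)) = 51 /1430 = 0.04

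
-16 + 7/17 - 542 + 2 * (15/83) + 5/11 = -8641662/15521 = -556.77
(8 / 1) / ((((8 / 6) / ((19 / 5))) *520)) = 0.04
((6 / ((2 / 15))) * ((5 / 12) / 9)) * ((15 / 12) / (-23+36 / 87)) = -725 / 6288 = -0.12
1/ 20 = 0.05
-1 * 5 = -5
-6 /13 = -0.46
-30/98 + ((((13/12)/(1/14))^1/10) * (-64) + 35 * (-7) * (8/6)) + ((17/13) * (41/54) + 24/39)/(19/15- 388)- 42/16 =-567590994193/1330285320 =-426.67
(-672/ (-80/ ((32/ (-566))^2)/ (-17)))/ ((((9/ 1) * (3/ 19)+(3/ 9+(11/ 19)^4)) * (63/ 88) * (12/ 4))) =-99819630592/ 876761913705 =-0.11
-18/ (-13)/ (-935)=-18/ 12155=-0.00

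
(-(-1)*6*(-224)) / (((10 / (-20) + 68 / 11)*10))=-14784 / 625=-23.65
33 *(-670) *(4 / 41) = -2157.07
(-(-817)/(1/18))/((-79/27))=-397062/79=-5026.10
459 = 459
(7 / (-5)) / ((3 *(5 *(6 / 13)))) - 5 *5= -11341 / 450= -25.20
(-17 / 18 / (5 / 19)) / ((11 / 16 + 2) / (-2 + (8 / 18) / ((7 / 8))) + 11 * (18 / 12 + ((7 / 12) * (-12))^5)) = 242896 / 12511480545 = 0.00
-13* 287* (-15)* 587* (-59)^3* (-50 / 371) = 48192849831750 / 53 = 909299053429.25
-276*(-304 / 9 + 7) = 22172 / 3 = 7390.67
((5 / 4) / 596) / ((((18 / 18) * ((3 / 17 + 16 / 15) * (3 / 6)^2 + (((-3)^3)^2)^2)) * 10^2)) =51 / 1292295206608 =0.00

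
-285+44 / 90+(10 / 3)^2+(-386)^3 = -287563647 / 5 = -57512729.40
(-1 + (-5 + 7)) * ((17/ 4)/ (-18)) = -17/ 72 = -0.24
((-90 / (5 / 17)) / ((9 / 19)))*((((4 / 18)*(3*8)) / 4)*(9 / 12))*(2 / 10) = -646 / 5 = -129.20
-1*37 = -37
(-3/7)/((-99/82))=82/231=0.35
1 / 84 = 0.01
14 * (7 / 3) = 98 / 3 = 32.67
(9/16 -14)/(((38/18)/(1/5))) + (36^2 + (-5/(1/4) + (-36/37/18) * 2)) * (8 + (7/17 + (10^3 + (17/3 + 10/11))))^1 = 2723899425899/2103376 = 1295013.08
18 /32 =9 /16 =0.56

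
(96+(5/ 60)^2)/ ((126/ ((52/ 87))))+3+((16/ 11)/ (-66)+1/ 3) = 25694659/ 6821496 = 3.77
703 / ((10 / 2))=703 / 5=140.60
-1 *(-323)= 323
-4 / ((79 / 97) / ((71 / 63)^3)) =-138869468 / 19753713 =-7.03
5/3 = 1.67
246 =246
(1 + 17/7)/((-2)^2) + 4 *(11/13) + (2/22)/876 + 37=36163999/876876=41.24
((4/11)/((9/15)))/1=20/33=0.61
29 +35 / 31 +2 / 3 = 2864 / 93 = 30.80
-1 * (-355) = 355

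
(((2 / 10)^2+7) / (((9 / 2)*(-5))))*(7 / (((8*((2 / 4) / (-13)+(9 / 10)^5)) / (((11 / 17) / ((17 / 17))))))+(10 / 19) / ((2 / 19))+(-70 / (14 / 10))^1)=37768178272 / 2744961525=13.76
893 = 893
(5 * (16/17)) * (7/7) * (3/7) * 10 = 2400/119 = 20.17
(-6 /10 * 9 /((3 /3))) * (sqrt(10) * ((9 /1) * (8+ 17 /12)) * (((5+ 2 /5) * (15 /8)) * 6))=-2224179 * sqrt(10) /80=-87918.39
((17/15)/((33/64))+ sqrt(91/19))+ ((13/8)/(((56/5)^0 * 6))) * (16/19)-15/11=9992/9405+ sqrt(1729)/19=3.25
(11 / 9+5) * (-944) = -52864 / 9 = -5873.78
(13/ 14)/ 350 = 13/ 4900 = 0.00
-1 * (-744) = 744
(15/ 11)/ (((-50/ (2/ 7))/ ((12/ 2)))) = -18/ 385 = -0.05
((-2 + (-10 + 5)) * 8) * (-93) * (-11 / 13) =-57288 / 13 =-4406.77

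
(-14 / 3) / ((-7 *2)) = 1 / 3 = 0.33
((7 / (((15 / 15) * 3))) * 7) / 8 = 49 / 24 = 2.04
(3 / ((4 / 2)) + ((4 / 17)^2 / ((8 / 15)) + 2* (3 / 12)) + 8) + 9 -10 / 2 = 4076 / 289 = 14.10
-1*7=-7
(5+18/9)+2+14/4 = 25/2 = 12.50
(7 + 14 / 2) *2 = 28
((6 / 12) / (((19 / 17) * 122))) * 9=153 / 4636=0.03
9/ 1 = 9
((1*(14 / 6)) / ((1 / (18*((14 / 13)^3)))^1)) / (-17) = -115248 / 37349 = -3.09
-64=-64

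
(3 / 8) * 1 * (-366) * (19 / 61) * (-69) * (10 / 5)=11799 / 2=5899.50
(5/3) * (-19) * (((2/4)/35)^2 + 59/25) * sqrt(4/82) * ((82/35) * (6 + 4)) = -14649 * sqrt(82)/343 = -386.74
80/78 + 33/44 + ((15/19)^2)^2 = 43996417/20330076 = 2.16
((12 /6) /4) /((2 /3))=0.75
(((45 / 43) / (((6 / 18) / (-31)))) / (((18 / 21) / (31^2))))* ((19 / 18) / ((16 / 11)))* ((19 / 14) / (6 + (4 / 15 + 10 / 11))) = -97597550325 / 6516736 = -14976.45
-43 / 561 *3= -43 / 187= -0.23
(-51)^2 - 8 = 2593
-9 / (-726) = 0.01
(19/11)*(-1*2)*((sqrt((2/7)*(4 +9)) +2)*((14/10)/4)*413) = -54929/55 - 7847*sqrt(182)/110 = -1961.09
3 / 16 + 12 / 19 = 249 / 304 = 0.82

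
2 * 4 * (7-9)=-16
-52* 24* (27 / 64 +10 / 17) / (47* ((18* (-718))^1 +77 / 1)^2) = -42861 / 263742563582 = -0.00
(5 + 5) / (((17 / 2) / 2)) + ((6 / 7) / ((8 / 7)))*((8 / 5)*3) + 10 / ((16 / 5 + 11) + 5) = 26413 / 4080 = 6.47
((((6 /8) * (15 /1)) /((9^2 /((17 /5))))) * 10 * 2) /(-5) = -17 /9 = -1.89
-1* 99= -99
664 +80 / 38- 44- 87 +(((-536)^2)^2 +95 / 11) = 17250649361386 / 209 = 82538992159.74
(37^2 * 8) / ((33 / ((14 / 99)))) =46.93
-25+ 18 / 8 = -91 / 4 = -22.75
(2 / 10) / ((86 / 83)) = 83 / 430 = 0.19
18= 18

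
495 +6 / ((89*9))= 132167 / 267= 495.01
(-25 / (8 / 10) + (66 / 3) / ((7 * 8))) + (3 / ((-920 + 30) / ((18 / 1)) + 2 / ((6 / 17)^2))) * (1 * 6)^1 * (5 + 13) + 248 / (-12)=-61.23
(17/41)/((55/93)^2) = 147033/124025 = 1.19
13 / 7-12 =-10.14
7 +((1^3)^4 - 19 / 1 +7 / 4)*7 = -427 / 4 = -106.75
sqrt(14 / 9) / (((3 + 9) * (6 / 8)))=sqrt(14) / 27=0.14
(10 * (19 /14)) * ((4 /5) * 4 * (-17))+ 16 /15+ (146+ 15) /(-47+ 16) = -2416553 /3255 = -742.41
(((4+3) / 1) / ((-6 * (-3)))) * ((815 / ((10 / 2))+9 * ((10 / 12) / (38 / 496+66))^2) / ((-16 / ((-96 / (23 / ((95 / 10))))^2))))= -126411770701336 / 20293480543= -6229.18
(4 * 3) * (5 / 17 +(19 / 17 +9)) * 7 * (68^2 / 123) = 32878.83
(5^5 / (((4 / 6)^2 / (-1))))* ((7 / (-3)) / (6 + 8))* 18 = 84375 / 4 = 21093.75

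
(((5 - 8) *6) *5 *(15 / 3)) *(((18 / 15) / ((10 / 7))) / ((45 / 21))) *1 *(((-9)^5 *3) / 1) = 156243654 / 5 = 31248730.80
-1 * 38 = -38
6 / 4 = 3 / 2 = 1.50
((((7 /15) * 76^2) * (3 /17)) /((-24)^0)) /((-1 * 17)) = -40432 /1445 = -27.98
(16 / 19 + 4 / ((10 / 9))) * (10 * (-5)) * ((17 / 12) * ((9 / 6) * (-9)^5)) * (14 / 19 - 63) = -1252848833145 / 722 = -1735247691.34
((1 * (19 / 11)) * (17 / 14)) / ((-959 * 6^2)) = -323 / 5316696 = -0.00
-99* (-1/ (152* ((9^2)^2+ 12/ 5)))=165/ 1662728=0.00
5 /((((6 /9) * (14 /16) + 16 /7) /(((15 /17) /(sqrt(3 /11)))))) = 2100 * sqrt(33) /4097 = 2.94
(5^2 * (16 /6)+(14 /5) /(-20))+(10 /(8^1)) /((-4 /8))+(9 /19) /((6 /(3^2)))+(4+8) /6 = 190201 /2850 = 66.74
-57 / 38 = -3 / 2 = -1.50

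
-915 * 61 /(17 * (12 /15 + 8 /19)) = -5302425 /1972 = -2688.86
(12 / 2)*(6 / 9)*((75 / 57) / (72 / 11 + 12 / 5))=1375 / 2337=0.59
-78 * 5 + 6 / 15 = -1948 / 5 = -389.60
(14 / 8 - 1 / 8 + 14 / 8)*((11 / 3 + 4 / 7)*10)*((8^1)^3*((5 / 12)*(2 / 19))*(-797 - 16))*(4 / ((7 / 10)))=-13892544000 / 931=-14922174.01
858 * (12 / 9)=1144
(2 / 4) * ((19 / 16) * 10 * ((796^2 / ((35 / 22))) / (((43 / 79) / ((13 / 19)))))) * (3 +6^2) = 34895054766 / 301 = 115930414.50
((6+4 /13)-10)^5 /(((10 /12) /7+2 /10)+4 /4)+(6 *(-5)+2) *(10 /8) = -57108518915 /102848161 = -555.27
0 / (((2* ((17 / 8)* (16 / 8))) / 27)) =0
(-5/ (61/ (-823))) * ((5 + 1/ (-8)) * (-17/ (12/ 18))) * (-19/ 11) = 155509965/ 10736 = 14484.91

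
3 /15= 1 /5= 0.20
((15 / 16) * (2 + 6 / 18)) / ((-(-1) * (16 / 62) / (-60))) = -16275 / 32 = -508.59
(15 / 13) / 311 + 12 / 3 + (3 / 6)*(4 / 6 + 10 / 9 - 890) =-16014188 / 36387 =-440.11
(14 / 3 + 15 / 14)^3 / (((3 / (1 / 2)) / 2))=13997521 / 222264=62.98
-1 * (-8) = 8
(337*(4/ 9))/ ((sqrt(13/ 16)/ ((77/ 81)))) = 415184*sqrt(13)/ 9477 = 157.96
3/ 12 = 1/ 4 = 0.25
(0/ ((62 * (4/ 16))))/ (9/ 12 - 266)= 0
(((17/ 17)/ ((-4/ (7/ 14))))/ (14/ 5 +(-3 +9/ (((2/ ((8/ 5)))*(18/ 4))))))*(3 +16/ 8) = -25/ 56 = -0.45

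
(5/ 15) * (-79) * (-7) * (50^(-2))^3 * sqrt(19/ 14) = 79 * sqrt(266)/ 93750000000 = 0.00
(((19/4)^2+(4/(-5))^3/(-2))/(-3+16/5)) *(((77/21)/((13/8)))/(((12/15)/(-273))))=-3514049/40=-87851.22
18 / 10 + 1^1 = 14 / 5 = 2.80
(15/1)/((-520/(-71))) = 213/104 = 2.05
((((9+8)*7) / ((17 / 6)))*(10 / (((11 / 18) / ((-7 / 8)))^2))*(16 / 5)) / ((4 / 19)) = 1583631 / 121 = 13087.86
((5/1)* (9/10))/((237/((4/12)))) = 0.01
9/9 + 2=3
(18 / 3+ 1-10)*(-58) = 174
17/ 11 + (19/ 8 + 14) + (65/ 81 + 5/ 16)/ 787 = 17.92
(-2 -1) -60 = -63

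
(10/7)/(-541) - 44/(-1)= 166618/3787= 44.00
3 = 3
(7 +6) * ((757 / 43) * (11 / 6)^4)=144082081 / 55728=2585.45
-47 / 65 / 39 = -47 / 2535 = -0.02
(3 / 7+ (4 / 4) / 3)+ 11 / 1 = 247 / 21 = 11.76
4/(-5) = -4/5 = -0.80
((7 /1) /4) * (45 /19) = 315 /76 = 4.14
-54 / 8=-27 / 4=-6.75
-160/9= -17.78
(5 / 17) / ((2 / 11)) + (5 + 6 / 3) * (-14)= -3277 / 34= -96.38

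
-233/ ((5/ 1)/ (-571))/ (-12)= -133043/ 60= -2217.38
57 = 57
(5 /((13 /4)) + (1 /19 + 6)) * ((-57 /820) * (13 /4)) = -1125 /656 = -1.71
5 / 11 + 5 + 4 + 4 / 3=356 / 33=10.79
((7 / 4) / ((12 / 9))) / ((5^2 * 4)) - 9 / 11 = -0.81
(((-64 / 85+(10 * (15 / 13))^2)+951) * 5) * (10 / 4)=77813995 / 5746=13542.29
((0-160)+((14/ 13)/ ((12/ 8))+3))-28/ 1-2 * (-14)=-6095/ 39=-156.28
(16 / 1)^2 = 256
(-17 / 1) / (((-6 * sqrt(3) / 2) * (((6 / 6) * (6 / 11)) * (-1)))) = -187 * sqrt(3) / 54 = -6.00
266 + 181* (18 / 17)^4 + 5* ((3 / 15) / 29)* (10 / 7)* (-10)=8358748026 / 16954763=493.00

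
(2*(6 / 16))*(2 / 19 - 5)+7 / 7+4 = 1.33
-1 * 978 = -978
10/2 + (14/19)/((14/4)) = 99/19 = 5.21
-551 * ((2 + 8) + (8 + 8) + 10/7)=-15113.14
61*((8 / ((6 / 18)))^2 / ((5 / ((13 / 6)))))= 76128 / 5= 15225.60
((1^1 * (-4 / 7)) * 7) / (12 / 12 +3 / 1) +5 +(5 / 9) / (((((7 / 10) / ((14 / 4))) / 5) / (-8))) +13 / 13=-955 / 9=-106.11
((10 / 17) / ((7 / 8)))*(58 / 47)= 4640 / 5593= 0.83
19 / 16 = 1.19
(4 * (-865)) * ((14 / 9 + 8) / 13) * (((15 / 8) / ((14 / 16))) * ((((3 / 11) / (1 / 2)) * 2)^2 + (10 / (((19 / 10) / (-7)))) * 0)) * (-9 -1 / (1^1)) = 714144000 / 11011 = 64857.32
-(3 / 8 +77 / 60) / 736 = -199 / 88320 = -0.00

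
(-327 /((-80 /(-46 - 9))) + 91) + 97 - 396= -6925 /16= -432.81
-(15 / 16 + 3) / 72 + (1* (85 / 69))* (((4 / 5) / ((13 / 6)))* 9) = 154579 / 38272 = 4.04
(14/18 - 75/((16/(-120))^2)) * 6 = -151847/6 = -25307.83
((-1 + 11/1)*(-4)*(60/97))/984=-100/3977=-0.03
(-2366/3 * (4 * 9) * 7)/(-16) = 24843/2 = 12421.50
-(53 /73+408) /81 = -29837 /5913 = -5.05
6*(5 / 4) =15 / 2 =7.50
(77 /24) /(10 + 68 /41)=0.28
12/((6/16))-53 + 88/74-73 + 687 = 21985/37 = 594.19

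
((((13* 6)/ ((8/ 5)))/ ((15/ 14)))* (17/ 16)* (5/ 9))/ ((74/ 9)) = 7735/ 2368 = 3.27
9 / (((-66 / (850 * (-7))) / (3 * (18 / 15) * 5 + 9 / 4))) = 722925 / 44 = 16430.11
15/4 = 3.75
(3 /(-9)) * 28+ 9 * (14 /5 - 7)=-707 /15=-47.13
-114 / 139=-0.82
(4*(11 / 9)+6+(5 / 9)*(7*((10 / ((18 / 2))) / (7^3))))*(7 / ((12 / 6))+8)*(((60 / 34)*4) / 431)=19903280 / 9693621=2.05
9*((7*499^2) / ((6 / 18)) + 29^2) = 47068758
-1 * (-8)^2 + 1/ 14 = -895/ 14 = -63.93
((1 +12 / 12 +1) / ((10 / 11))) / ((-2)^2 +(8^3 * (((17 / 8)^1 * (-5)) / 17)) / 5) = -11 / 200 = -0.06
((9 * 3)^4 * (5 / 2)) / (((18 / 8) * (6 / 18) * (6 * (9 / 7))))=229635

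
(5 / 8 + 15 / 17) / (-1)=-205 / 136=-1.51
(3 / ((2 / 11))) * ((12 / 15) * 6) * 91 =36036 / 5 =7207.20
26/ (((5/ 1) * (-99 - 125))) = -13/ 560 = -0.02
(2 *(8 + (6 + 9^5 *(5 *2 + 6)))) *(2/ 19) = 3779192/ 19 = 198904.84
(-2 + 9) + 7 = 14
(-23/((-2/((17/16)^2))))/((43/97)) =644759/22016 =29.29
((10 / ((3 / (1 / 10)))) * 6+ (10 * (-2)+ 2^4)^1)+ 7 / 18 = -29 / 18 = -1.61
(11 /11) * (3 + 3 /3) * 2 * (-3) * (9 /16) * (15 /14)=-405 /28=-14.46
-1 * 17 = -17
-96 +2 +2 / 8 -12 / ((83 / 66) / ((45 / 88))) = -32745 / 332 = -98.63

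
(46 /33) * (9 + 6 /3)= 15.33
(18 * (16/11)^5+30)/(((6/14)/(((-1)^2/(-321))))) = -55313762/51697371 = -1.07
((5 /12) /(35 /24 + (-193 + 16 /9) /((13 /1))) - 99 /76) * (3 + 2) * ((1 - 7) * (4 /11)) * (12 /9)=50301480 /2592227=19.40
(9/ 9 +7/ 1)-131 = -123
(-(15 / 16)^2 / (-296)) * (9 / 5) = 405 / 75776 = 0.01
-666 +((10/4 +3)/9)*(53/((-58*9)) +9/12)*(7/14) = -25023497/37584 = -665.80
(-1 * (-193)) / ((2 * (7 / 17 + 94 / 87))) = 285447 / 4414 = 64.67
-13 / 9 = -1.44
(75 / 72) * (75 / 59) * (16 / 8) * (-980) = -153125 / 59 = -2595.34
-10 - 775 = -785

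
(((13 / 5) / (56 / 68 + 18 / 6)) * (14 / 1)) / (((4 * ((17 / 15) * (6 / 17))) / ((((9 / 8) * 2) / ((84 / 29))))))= 1479 / 320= 4.62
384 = 384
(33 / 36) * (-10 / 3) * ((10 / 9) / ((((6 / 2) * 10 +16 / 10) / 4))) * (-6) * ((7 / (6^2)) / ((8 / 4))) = 9625 / 38394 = 0.25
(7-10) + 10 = 7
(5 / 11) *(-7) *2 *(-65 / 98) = 325 / 77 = 4.22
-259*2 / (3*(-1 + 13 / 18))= 621.60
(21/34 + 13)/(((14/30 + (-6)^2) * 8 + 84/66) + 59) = 76395/1974754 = 0.04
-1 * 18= -18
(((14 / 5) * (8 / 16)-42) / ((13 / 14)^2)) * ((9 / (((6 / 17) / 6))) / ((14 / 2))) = -869652 / 845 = -1029.17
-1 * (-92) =92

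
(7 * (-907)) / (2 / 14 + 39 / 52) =-177772 / 25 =-7110.88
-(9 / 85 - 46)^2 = -15217801 / 7225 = -2106.27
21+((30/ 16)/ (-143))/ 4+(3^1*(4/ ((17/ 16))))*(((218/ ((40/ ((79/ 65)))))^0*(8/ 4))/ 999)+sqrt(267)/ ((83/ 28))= 28*sqrt(267)/ 83+544500269/ 25904736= 26.53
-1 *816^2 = -665856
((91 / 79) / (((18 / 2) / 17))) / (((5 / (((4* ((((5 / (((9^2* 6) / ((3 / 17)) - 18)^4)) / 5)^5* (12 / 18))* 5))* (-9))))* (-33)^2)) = -1547 / 17824120097106983270032811602246432779801938473280815622054568582967197696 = -0.00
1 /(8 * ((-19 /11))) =-11 /152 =-0.07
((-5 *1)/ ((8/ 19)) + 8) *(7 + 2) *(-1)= 279/ 8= 34.88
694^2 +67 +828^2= 1167287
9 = 9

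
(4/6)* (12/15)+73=1103/15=73.53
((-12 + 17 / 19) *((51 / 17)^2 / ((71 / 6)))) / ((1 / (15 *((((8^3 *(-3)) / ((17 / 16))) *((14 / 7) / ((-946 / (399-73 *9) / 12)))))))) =302420459520 / 252263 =1198830.03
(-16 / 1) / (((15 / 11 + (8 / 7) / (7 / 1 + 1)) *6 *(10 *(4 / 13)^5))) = -28589561 / 445440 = -64.18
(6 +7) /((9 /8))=104 /9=11.56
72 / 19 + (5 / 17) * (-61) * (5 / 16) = -1.82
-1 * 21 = -21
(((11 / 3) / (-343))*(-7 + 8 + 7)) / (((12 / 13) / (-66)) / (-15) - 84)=31460 / 30900527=0.00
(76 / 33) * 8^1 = 608 / 33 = 18.42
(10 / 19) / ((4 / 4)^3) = 10 / 19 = 0.53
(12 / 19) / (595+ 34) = 12 / 11951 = 0.00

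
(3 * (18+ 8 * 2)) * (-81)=-8262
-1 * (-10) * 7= 70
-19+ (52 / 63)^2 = -72707 / 3969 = -18.32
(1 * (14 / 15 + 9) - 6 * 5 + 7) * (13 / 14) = -182 / 15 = -12.13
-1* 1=-1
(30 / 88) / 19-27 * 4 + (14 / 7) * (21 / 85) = -7638093 / 71060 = -107.49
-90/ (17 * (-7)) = 0.76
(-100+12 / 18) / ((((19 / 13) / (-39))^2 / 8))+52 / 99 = -20222540156 / 35739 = -565839.56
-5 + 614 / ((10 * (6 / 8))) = 1153 / 15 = 76.87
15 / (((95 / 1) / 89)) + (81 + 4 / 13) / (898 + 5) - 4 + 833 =26865055 / 31863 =843.14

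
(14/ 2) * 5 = 35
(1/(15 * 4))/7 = 1/420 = 0.00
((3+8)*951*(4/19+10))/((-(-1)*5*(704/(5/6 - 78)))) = -14236787/6080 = -2341.58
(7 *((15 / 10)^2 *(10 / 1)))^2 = 99225 / 4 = 24806.25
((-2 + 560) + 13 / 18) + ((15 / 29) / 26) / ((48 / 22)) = 558.73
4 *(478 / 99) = 1912 / 99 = 19.31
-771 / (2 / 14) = -5397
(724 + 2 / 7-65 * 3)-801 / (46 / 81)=-283737 / 322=-881.17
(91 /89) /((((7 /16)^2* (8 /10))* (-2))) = -2080 /623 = -3.34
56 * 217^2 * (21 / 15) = 18458888 / 5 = 3691777.60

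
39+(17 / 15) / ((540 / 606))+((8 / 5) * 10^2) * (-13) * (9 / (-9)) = 2862367 / 1350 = 2120.27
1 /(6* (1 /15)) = 5 /2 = 2.50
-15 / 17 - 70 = -1205 / 17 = -70.88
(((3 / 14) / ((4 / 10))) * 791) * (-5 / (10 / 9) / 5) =-3051 / 8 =-381.38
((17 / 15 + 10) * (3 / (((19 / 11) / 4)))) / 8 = 9.67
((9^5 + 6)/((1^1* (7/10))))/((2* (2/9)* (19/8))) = 79924.06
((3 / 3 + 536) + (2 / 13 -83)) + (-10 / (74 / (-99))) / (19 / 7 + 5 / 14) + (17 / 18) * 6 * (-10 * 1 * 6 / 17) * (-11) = 14033614 / 20683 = 678.51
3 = 3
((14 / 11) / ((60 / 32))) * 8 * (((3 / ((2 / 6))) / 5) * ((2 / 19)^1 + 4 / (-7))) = -23808 / 5225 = -4.56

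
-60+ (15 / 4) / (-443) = -106335 / 1772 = -60.01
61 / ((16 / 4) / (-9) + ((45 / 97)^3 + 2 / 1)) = 501057477 / 13597547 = 36.85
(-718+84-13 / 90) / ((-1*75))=8.46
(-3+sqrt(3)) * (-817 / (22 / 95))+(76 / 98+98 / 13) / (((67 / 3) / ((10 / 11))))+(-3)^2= 9946359957 / 938938 - 77615 * sqrt(3) / 22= 4482.61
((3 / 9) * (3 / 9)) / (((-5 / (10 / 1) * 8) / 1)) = -1 / 36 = -0.03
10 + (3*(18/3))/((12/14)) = 31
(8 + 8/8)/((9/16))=16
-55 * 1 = -55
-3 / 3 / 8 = -1 / 8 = -0.12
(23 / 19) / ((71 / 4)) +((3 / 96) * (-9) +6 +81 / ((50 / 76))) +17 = 157462779 / 1079200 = 145.91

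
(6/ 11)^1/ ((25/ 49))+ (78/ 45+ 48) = 41912/ 825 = 50.80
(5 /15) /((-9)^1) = -1 /27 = -0.04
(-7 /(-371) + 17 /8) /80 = 909 /33920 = 0.03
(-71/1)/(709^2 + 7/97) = -6887/48760064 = -0.00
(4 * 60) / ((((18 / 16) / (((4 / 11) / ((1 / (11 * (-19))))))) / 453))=-7344640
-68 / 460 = -17 / 115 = -0.15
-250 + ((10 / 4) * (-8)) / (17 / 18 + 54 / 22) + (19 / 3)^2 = -215.77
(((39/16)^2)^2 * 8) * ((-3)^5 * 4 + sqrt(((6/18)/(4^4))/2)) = -562166163/2048 + 771147 * sqrt(6)/262144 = -274487.99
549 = 549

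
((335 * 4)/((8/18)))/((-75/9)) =-1809/5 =-361.80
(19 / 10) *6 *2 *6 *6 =4104 / 5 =820.80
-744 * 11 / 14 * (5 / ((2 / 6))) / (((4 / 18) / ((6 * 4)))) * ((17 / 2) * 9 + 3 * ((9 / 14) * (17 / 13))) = -47669426640 / 637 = -74834264.74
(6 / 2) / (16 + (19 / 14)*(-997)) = -42 / 18719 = -0.00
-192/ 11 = -17.45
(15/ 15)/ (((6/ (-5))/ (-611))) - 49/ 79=241051/ 474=508.55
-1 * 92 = -92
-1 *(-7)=7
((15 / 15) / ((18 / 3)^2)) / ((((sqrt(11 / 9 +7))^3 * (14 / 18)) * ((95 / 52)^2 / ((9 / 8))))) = 41067 * sqrt(74) / 691892600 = 0.00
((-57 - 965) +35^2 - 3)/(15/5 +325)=25/41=0.61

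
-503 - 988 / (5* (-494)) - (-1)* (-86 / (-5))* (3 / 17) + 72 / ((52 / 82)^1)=-426559 / 1105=-386.03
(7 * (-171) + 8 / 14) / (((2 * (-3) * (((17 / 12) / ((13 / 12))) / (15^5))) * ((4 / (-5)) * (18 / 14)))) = -15310546875 / 136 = -112577550.55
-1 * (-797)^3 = 506261573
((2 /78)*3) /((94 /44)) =22 /611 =0.04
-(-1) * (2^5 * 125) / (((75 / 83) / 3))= 13280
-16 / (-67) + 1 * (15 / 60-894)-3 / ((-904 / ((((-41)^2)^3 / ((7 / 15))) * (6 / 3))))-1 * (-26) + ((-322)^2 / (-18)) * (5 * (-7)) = 32319267332057 / 476973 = 67759112.85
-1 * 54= -54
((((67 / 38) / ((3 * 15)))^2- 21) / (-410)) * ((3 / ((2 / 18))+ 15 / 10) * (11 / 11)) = 61401611 / 42066000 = 1.46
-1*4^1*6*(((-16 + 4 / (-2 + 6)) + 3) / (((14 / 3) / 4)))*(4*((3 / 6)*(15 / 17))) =51840 / 119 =435.63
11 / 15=0.73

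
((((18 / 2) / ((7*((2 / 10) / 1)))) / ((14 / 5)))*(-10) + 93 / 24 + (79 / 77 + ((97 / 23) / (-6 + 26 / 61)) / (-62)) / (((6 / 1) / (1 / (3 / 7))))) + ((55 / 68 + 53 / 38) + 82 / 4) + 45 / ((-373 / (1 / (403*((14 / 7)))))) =193717572732949 / 48152959975120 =4.02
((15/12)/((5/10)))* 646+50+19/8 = 13339/8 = 1667.38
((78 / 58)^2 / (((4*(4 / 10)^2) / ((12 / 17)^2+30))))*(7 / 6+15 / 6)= 614445975 / 1944392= 316.01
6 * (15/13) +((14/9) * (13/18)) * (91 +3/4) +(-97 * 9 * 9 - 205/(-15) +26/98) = -1596012395/206388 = -7733.07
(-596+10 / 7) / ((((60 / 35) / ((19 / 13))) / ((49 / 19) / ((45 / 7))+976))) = -1737266663 / 3510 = -494947.77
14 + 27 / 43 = 629 / 43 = 14.63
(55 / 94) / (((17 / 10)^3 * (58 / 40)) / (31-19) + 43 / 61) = 402600000 / 893521559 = 0.45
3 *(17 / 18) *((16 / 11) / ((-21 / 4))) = -544 / 693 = -0.78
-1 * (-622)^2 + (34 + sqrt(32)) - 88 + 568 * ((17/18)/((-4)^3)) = -55720279/144 + 4 * sqrt(2) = -386940.73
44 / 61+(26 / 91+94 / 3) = 41428 / 1281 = 32.34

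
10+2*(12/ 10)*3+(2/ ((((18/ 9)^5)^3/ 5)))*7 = 1409199/ 81920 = 17.20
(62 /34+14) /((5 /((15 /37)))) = 807 /629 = 1.28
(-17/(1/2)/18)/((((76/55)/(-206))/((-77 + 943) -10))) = 41218540/171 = 241044.09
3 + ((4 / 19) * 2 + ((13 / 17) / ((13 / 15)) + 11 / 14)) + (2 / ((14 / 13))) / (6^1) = 36619 / 6783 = 5.40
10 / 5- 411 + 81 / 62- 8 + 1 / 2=-12871 / 31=-415.19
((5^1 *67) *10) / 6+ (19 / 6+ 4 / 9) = 10115 / 18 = 561.94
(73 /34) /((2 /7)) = 511 /68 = 7.51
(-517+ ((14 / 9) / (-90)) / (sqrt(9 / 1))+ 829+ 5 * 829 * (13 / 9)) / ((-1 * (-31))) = 7653548 / 37665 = 203.20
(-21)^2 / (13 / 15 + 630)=6615 / 9463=0.70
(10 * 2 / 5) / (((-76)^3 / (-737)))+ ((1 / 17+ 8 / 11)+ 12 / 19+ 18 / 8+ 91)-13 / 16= 963122869 / 10261064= 93.86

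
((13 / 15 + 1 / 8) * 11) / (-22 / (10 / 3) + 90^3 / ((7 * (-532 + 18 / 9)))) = -485639 / 9041832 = -0.05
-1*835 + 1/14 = -11689/14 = -834.93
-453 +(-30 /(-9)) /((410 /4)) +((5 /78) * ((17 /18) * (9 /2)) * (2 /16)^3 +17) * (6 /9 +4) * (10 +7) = 8799992827 /9824256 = 895.74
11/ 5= 2.20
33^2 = 1089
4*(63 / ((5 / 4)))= 1008 / 5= 201.60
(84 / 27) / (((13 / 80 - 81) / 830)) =-1859200 / 58203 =-31.94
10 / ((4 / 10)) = 25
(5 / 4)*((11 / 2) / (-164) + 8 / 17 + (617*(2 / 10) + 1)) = 3480457 / 22304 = 156.05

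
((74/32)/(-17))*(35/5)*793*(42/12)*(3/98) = -88023/1088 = -80.90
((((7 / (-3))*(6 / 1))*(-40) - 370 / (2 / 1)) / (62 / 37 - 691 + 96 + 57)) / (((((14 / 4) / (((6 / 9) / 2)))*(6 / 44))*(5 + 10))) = -925 / 28413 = -0.03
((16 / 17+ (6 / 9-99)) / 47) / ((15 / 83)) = -412261 / 35955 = -11.47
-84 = -84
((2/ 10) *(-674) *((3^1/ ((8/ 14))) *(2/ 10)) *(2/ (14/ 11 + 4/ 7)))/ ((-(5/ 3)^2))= 4904361/ 88750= 55.26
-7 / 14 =-1 / 2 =-0.50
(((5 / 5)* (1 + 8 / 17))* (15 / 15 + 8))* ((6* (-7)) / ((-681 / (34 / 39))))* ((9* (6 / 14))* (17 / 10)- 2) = 9570 / 2951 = 3.24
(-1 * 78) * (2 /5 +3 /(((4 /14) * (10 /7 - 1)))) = -9711 /5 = -1942.20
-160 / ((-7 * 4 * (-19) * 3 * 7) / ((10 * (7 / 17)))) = -0.06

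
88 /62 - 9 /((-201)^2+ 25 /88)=156409220 /110214703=1.42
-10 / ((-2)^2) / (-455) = 1 / 182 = 0.01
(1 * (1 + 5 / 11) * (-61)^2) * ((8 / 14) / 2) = 119072 / 77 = 1546.39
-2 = -2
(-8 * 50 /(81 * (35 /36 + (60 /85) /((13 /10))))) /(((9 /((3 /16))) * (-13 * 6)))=170 /195291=0.00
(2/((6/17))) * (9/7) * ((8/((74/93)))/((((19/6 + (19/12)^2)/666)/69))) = 593303.77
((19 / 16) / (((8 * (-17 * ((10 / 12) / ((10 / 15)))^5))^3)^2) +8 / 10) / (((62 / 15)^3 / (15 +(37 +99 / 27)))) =6757446789555253560780251446827 / 10715161533340811729431152343750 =0.63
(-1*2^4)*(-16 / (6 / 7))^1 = 896 / 3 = 298.67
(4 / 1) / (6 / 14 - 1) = -7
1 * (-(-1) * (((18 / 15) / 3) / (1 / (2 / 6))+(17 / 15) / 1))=19 / 15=1.27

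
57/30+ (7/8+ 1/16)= 227/80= 2.84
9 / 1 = 9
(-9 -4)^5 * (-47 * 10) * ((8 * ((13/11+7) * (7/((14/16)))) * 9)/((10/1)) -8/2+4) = 904647968640/11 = 82240724421.82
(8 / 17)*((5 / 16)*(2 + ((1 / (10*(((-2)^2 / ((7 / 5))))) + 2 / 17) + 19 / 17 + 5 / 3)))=50357 / 69360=0.73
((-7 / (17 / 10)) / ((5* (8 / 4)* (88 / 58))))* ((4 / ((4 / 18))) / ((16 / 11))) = -1827 / 544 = -3.36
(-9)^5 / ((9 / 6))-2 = -39368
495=495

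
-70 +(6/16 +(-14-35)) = -949/8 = -118.62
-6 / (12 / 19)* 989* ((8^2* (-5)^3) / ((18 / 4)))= 150328000 / 9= 16703111.11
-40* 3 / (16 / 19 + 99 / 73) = -54.59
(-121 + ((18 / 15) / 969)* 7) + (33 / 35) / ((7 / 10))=-119.64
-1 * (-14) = 14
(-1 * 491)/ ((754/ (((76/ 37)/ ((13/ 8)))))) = -149264/ 181337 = -0.82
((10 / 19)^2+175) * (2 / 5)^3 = 20248 / 1805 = 11.22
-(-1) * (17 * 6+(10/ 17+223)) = 5535/ 17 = 325.59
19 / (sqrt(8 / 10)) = 19 * sqrt(5) / 2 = 21.24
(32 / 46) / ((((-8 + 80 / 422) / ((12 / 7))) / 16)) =-40512 / 16583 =-2.44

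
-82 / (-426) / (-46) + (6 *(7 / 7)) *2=117535 / 9798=12.00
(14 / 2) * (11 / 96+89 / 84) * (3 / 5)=789 / 160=4.93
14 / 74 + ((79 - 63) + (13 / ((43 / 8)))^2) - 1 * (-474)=496.04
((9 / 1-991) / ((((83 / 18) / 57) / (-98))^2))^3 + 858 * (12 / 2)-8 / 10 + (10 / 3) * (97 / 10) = -14677981677209748431935118944752417251563 / 4904105600535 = -2992998697990617112427216000.00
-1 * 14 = -14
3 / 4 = 0.75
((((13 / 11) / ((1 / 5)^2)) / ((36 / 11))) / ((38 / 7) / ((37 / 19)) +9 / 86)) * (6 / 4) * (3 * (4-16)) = -10858575 / 64423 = -168.55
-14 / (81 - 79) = -7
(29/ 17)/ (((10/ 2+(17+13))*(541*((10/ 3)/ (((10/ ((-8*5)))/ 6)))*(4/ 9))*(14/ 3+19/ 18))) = -2349/ 5304829600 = -0.00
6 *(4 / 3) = 8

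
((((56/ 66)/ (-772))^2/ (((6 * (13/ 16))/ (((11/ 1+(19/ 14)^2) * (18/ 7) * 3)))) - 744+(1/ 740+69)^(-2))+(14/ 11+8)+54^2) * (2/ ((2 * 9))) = 2332544987220256268254/ 9624153075808642371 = 242.36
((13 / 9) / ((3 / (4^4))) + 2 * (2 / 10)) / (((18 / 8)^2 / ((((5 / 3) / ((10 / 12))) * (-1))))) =-534208 / 10935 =-48.85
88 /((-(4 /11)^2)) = -1331 /2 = -665.50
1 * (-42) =-42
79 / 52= 1.52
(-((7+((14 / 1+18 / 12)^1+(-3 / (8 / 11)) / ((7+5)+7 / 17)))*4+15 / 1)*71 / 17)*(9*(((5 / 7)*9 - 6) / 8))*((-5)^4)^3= -20475301025390625 / 401744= -50966040626.35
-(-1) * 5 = 5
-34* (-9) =306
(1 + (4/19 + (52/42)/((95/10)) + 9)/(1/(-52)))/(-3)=161.57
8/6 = 4/3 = 1.33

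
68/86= 34/43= 0.79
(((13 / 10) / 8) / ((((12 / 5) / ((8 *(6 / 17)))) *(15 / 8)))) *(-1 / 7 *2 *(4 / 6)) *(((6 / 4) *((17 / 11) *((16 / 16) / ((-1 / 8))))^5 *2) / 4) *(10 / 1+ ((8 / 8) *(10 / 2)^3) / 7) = 925043851264 / 7891499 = 117220.30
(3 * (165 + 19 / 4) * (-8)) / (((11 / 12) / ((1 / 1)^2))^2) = -586656 / 121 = -4848.40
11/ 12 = 0.92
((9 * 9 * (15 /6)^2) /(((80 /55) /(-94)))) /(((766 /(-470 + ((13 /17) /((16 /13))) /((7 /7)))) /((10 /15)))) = 44553987225 /3333632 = 13365.00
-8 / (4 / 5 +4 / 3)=-15 / 4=-3.75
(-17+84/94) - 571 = -27594/47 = -587.11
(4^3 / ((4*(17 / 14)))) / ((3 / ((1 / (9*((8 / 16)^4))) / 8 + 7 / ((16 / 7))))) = 6622 / 459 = 14.43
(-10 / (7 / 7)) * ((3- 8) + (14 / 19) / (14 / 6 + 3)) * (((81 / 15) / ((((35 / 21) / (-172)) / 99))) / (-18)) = 149017.41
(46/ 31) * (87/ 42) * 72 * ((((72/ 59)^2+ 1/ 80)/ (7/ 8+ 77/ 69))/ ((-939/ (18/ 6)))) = -98983875204/ 185599905785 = -0.53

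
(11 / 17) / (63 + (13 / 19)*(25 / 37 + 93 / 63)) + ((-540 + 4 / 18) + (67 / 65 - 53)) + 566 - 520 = -54376661627 / 99638955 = -545.74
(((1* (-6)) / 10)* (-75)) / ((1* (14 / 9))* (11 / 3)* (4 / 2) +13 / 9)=1215 / 347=3.50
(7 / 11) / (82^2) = 7 / 73964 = 0.00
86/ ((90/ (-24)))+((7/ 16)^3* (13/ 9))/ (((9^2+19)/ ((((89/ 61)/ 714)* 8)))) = -65752048267/ 2867097600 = -22.93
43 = 43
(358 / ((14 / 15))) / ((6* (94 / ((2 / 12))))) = 895 / 7896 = 0.11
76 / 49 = 1.55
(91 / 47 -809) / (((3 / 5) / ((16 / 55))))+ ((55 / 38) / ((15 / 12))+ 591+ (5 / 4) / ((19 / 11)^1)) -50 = 151.58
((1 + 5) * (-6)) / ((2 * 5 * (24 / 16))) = -12 / 5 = -2.40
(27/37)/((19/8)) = 216/703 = 0.31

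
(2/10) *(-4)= -4/5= -0.80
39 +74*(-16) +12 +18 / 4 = -2257 / 2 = -1128.50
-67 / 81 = -0.83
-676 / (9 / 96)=-21632 / 3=-7210.67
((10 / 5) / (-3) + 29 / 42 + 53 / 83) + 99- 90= 33683 / 3486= 9.66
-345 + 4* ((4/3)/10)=-5167/15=-344.47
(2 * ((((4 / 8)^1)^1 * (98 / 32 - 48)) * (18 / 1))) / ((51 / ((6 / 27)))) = -719 / 204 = -3.52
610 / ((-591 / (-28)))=17080 / 591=28.90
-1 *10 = -10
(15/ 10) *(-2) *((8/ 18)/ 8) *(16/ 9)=-8/ 27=-0.30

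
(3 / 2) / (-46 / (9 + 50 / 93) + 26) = 2661 / 37568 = 0.07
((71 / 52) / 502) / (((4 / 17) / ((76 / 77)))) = 22933 / 2010008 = 0.01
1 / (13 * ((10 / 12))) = 6 / 65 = 0.09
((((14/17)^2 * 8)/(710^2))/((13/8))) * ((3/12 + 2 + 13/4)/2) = 8624/473475925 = 0.00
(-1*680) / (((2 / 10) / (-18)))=61200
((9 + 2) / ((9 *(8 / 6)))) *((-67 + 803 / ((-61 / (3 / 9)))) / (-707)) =0.09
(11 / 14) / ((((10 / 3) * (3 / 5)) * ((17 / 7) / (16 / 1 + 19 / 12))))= 2321 / 816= 2.84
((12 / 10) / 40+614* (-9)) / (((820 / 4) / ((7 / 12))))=-1289393 / 82000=-15.72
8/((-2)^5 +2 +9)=-8/21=-0.38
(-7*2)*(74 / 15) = -1036 / 15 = -69.07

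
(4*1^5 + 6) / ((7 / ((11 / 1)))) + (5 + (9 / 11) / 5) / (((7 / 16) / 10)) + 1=10375 / 77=134.74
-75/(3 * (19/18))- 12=-678/19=-35.68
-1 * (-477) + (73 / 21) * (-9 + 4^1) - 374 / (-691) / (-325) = 2167590046 / 4716075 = 459.62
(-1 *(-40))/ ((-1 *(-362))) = 20/ 181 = 0.11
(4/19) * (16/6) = 32/57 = 0.56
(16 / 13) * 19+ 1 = 317 / 13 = 24.38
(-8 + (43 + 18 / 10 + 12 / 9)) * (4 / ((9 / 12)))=9152 / 45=203.38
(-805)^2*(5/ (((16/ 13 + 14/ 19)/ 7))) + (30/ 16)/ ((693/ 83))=1725470280115/ 149688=11527111.59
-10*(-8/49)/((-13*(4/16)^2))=-1280/637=-2.01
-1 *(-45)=45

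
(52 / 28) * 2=26 / 7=3.71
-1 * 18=-18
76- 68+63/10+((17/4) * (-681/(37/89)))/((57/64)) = -7802.51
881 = 881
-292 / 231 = -1.26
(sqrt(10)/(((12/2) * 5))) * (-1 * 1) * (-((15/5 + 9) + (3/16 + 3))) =81 * sqrt(10)/160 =1.60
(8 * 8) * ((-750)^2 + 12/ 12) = 36000064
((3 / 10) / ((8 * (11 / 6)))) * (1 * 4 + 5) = 0.18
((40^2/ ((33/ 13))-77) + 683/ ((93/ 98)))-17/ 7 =3032910/ 2387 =1270.59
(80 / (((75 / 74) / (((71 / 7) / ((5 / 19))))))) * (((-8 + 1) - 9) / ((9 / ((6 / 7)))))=-51110912 / 11025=-4635.91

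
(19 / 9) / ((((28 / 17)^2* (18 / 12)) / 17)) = 93347 / 10584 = 8.82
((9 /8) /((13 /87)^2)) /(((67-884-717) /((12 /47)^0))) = -68121 /2073968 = -0.03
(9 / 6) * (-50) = -75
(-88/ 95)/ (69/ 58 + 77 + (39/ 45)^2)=-229680/ 19573363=-0.01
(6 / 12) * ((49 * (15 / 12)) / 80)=49 / 128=0.38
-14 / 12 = -7 / 6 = -1.17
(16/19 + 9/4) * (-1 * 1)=-3.09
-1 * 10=-10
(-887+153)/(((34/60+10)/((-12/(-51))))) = -88080/5389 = -16.34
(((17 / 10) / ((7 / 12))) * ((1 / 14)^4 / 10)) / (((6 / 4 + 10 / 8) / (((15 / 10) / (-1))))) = -153 / 36975400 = -0.00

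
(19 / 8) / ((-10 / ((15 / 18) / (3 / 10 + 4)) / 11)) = -1045 / 2064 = -0.51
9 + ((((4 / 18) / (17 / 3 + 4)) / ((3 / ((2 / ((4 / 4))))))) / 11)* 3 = 9.00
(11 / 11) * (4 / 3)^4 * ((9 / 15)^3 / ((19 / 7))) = 1792 / 7125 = 0.25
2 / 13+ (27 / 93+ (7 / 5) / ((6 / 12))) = 6537 / 2015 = 3.24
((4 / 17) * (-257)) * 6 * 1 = -6168 / 17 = -362.82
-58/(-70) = 29/35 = 0.83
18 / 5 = 3.60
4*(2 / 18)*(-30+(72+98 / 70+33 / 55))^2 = 7744 / 9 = 860.44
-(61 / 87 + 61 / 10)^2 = -35010889 / 756900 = -46.26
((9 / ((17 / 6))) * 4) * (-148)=-31968 / 17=-1880.47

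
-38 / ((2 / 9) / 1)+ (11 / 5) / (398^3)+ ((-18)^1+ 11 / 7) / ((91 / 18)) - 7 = -36394497518753 / 200797662520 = -181.25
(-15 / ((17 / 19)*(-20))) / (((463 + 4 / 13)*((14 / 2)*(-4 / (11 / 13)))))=-33 / 603568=-0.00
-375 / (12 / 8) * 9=-2250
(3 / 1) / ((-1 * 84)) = -1 / 28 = -0.04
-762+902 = 140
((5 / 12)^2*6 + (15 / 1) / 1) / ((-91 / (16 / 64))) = -55 / 1248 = -0.04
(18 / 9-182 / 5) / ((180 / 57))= -817 / 75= -10.89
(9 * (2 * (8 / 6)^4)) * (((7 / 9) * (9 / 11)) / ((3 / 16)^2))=917504 / 891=1029.75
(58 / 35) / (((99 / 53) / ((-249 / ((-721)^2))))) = -255142 / 600416355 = -0.00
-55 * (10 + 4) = -770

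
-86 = -86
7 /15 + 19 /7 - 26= -2396 /105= -22.82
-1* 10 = -10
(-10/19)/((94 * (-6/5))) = 25/5358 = 0.00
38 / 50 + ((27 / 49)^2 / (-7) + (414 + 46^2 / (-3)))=-366329626 / 1260525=-290.62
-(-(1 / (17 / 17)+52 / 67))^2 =-14161 / 4489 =-3.15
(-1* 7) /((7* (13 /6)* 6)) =-1 /13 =-0.08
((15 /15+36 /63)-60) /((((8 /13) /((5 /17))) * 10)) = -5317 /1904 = -2.79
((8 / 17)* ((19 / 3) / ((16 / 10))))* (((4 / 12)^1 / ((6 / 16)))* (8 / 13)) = 6080 / 5967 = 1.02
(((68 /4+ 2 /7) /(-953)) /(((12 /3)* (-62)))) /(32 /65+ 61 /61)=7865 /160477576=0.00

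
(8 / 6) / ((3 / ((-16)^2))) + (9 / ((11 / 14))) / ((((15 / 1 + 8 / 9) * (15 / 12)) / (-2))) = 112.62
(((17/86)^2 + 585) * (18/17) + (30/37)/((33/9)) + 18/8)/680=0.91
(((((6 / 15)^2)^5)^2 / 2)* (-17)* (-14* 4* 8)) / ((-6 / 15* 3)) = -1996488704 / 57220458984375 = -0.00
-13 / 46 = -0.28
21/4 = 5.25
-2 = -2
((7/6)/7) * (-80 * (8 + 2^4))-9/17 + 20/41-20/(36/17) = -2066866/6273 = -329.49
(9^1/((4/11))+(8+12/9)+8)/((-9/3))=-505/36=-14.03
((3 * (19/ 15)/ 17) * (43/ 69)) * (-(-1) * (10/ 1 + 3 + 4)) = 817/ 345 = 2.37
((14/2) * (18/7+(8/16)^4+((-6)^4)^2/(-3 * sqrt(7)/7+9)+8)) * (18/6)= 5878656 * sqrt(7)/31+1975339179/496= 4484263.24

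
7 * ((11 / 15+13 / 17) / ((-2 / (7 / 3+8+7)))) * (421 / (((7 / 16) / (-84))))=1873254656 / 255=7346096.69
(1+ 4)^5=3125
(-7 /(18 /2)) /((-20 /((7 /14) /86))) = 7 /30960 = 0.00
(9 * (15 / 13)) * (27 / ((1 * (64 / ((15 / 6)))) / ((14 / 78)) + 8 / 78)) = 382725 / 194828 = 1.96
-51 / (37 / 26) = -1326 / 37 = -35.84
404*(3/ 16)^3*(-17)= -46359/ 1024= -45.27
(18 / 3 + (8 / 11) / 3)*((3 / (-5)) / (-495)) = 206 / 27225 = 0.01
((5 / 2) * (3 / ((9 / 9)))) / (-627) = -0.01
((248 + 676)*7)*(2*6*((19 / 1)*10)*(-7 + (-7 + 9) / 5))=-97330464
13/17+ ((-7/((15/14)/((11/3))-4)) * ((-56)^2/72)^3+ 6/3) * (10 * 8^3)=5651990362884647/7076403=798709508.61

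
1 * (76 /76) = 1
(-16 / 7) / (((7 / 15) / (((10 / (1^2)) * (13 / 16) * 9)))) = -17550 / 49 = -358.16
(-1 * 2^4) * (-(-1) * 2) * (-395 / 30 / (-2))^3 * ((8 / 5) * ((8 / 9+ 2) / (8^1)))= -5275.31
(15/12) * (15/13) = 75/52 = 1.44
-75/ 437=-0.17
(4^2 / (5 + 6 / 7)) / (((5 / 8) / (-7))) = -30.60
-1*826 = -826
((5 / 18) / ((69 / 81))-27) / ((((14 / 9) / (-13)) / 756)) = 168525.78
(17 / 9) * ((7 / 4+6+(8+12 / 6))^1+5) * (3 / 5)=1547 / 60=25.78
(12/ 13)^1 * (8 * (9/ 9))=96/ 13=7.38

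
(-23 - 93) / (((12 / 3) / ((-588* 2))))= 34104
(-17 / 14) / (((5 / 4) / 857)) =-29138 / 35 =-832.51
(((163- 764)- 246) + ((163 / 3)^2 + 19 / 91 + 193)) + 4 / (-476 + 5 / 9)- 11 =8015885401 / 3504501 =2287.31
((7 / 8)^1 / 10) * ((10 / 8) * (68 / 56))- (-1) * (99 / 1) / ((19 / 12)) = 62.66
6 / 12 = 1 / 2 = 0.50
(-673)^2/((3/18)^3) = 97832664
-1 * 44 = -44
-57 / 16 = -3.56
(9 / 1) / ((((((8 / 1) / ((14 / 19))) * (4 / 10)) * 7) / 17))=765 / 152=5.03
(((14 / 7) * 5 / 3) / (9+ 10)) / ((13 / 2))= 20 / 741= 0.03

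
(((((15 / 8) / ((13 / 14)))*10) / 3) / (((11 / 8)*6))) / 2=175 / 429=0.41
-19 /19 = -1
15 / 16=0.94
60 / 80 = 3 / 4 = 0.75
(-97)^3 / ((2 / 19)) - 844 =-8671237.50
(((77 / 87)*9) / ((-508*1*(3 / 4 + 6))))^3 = -456533 / 36419391467523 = -0.00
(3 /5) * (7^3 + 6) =1047 /5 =209.40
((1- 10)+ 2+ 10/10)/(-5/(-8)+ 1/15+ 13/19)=-13680/3137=-4.36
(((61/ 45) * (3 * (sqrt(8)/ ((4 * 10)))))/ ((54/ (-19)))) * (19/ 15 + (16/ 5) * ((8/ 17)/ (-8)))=-12749 * sqrt(2)/ 165240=-0.11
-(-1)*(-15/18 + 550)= 3295/6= 549.17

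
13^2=169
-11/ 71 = -0.15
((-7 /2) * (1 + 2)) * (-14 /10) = 147 /10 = 14.70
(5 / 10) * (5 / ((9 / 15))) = 25 / 6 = 4.17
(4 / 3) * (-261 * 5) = -1740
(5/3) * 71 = 355/3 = 118.33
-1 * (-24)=24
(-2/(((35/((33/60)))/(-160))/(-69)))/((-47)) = 12144/1645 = 7.38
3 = 3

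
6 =6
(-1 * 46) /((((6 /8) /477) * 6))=-4876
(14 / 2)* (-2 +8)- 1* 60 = -18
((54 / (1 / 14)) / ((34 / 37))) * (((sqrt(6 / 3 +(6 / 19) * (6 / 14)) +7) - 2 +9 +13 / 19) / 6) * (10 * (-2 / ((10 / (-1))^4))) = -650349 / 161500 - 333 * sqrt(9443) / 80750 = -4.43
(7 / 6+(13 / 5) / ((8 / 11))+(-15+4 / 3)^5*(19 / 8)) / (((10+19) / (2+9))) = -60534611533 / 140940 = -429506.25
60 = 60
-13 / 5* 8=-104 / 5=-20.80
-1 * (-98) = 98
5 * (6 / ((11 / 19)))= 570 / 11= 51.82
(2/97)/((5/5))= 2/97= 0.02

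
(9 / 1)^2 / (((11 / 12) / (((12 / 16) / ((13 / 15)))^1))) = 10935 / 143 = 76.47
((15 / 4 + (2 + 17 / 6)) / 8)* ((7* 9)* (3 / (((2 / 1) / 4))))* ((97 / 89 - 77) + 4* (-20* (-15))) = 162296379 / 356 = 455888.71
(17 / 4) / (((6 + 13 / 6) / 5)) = 255 / 98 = 2.60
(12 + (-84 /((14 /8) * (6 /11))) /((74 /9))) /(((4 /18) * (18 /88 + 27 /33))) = 1056 /185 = 5.71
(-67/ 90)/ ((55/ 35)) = -469/ 990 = -0.47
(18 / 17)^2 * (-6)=-1944 / 289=-6.73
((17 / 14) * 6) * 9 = 459 / 7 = 65.57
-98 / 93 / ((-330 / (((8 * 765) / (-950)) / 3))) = -3332 / 485925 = -0.01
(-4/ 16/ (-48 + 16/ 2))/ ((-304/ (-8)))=0.00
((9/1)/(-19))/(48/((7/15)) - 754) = 63/86602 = 0.00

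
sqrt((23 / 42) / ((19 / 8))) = 2 * sqrt(9177) / 399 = 0.48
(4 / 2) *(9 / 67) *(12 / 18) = 12 / 67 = 0.18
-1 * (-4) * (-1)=-4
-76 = -76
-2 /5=-0.40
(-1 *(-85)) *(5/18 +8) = 12665/18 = 703.61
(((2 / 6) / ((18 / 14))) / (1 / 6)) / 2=7 / 9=0.78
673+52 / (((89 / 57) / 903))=2736389 / 89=30745.94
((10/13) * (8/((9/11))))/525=176/12285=0.01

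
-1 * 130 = -130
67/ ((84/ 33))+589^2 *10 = 97138617/ 28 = 3469236.32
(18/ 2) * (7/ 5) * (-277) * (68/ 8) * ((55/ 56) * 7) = -3263337/ 16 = -203958.56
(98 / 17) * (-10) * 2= -1960 / 17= -115.29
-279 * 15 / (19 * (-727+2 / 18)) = 37665 / 124298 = 0.30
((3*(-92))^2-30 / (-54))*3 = 685589 / 3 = 228529.67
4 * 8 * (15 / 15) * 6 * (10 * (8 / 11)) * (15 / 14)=115200 / 77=1496.10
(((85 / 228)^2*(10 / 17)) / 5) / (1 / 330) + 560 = 2449295 / 4332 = 565.40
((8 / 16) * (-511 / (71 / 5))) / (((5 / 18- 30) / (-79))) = -47.82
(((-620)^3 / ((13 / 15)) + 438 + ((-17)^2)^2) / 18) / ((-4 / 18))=3573828533 / 52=68727471.79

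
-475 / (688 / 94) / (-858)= 22325 / 295152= 0.08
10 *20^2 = 4000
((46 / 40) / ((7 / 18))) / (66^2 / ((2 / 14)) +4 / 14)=207 / 2134460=0.00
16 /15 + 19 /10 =89 /30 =2.97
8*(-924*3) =-22176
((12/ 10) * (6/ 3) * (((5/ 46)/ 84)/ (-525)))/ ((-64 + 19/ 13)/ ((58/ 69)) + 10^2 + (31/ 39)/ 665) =-7163/ 31001582815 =-0.00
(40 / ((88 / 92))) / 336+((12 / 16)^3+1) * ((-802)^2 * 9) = 30421780849 / 3696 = 8231001.31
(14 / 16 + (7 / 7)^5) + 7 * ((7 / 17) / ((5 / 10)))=1039 / 136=7.64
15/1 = 15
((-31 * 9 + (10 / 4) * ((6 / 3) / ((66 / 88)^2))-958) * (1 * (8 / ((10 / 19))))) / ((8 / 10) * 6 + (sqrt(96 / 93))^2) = -6510217 / 2034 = -3200.70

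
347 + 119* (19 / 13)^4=25418866 / 28561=889.99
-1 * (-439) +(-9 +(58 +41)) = 529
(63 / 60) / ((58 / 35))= 147 / 232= 0.63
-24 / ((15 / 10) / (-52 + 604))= -8832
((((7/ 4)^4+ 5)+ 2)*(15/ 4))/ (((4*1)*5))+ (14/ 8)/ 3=44905/ 12288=3.65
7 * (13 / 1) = 91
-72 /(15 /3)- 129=-143.40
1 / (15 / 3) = 1 / 5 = 0.20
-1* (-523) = 523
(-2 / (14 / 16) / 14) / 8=-0.02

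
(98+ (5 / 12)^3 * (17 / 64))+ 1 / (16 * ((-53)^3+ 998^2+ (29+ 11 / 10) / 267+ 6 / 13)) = 318741317611968043 / 3251824839806976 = 98.02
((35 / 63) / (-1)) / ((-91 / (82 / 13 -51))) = -415 / 1521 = -0.27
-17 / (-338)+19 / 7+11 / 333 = 2204179 / 787878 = 2.80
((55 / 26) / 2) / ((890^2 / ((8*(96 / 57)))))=0.00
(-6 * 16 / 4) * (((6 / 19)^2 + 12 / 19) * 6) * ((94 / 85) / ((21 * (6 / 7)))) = -198528 / 30685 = -6.47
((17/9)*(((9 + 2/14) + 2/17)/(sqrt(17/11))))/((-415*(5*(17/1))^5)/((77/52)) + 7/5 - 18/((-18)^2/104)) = -60610*sqrt(187)/73249978924945373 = -0.00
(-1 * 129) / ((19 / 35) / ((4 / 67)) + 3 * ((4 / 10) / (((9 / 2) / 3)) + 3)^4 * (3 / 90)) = -914287500 / 145152839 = -6.30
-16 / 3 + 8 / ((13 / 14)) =128 / 39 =3.28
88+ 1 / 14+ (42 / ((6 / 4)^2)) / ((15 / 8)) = 61757 / 630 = 98.03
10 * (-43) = -430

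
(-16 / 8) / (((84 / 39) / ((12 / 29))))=-78 / 203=-0.38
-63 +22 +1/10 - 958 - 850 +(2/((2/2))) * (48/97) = -1792473/970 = -1847.91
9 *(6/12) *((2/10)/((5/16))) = 72/25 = 2.88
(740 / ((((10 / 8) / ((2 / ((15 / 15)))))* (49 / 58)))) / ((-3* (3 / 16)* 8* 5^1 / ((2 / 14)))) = -137344 / 15435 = -8.90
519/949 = 0.55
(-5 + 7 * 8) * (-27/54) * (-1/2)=51/4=12.75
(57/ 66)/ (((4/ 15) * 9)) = 95/ 264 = 0.36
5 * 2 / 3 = 10 / 3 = 3.33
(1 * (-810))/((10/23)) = -1863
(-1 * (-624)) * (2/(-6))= -208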